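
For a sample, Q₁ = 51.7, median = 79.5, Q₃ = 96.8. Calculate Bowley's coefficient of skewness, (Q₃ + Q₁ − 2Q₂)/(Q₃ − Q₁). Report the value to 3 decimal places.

-0.233

numerator: Q₃ + Q₁ − 2Q₂ = 96.8 + 51.7 − 2×79.5 = -10.5000
denominator: Q₃ − Q₁ = 96.8 − 51.7 = 45.1000
Bowley skewness = -10.5000 / 45.1000 ≈ -0.233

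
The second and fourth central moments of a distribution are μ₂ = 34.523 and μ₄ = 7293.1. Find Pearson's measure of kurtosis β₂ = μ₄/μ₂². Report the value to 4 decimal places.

6.1192

μ₂² = 34.523² = 1191.83753
μ₄/μ₂² = 7293.1 / 1191.83753 = 6.11921
β₂ ≈ 6.1192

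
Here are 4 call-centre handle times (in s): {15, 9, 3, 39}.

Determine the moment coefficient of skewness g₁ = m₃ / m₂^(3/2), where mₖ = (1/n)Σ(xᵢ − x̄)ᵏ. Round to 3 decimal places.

x̄ = (15 + 9 + 3 + 39) / 4 = 16.5000
deviations (xᵢ − x̄): -1.5000, -7.5000, -13.5000, 22.5000
Σ(xᵢ − x̄)² = 747.0000 ⇒ m₂ = 747.0000/4 = 186.75000
Σ(xᵢ − x̄)³ = 8505.0000 ⇒ m₃ = 8505.0000/4 = 2126.25000
m₂^(3/2) = 186.75000^(1.5) = 2552.06021
g₁ = m₃ / m₂^(3/2) = 2126.25000 / 2552.06021 ≈ 0.833

0.833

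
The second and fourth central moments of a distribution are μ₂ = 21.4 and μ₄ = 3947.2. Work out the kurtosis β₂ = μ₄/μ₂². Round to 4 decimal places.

8.6191

μ₂² = 21.4² = 457.96000
μ₄/μ₂² = 3947.2 / 457.96000 = 8.61909
β₂ ≈ 8.6191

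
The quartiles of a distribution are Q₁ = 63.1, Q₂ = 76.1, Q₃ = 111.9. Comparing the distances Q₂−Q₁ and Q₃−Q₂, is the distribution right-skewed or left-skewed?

Q₂ − Q₁ = 13.0;  Q₃ − Q₂ = 35.8
Q₃ − Q₂ > Q₂ − Q₁ ⇒ the upper half is more spread out ⇒ right-skewed.

right-skewed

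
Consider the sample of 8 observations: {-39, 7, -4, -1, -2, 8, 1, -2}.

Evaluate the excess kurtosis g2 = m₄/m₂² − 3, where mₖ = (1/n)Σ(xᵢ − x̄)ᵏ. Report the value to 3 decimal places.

2.238

x̄ = -4.0000
Σ(xᵢ − x̄)² = 1532.0000 ⇒ m₂ = 191.50000
Σ(xᵢ − x̄)⁴ = 1536740.0000 ⇒ m₄ = 192092.50000
m₂² = 36672.25000
g2 = m₄/m₂² − 3 = 5.23809 − 3 ≈ 2.238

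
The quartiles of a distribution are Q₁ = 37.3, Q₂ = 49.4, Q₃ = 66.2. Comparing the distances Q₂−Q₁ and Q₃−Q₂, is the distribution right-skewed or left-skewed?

right-skewed

Q₂ − Q₁ = 12.1;  Q₃ − Q₂ = 16.8
Q₃ − Q₂ > Q₂ − Q₁ ⇒ the upper half is more spread out ⇒ right-skewed.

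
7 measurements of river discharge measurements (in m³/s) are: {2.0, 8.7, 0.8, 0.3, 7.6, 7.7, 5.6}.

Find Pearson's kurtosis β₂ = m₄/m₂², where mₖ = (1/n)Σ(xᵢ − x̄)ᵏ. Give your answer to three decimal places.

x̄ = 4.6714
Σ(xᵢ − x̄)² = 76.0743 ⇒ m₂ = 10.86776
Σ(xᵢ − x̄)⁴ = 1062.5611 ⇒ m₄ = 151.79445
m₂² = 118.10810
β₂ = m₄/m₂² = 151.79445 / 118.10810 ≈ 1.285

1.285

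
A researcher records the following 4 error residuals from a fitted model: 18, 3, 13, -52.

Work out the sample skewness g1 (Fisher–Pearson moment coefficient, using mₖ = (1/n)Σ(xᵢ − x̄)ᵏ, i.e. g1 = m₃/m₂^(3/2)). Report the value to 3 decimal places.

-1.030

x̄ = (18 + 3 + 13 - 52) / 4 = -4.5000
deviations (xᵢ − x̄): 22.5000, 7.5000, 17.5000, -47.5000
Σ(xᵢ − x̄)² = 3125.0000 ⇒ m₂ = 3125.0000/4 = 781.25000
Σ(xᵢ − x̄)³ = -90000.0000 ⇒ m₃ = -90000.0000/4 = -22500.00000
m₂^(3/2) = 781.25000^(1.5) = 21836.60134
g1 = m₃ / m₂^(3/2) = -22500.00000 / 21836.60134 ≈ -1.030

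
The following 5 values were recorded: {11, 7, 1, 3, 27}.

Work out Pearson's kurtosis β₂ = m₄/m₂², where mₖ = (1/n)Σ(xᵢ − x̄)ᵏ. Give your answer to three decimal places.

2.603

x̄ = 9.8000
Σ(xᵢ − x̄)² = 428.8000 ⇒ m₂ = 85.76000
Σ(xᵢ − x̄)⁴ = 95719.9360 ⇒ m₄ = 19143.98720
m₂² = 7354.77760
β₂ = m₄/m₂² = 19143.98720 / 7354.77760 ≈ 2.603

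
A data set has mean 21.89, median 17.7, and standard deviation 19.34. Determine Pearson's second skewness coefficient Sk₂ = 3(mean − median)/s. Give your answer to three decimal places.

Sk₂ = 3(21.89 − 17.7) / 19.34 = 3 × 4.1900 / 19.34
    = 12.5700 / 19.34 ≈ 0.650

0.650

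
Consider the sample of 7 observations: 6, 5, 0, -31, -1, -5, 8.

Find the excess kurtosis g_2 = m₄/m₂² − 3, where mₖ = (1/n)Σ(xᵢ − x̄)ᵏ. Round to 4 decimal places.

1.1567

x̄ = -2.5714
Σ(xᵢ − x̄)² = 1065.7143 ⇒ m₂ = 152.24490
Σ(xᵢ − x̄)⁴ = 674418.7405 ⇒ m₄ = 96345.53436
m₂² = 23178.50895
g_2 = m₄/m₂² − 3 = 4.15668 − 3 ≈ 1.1567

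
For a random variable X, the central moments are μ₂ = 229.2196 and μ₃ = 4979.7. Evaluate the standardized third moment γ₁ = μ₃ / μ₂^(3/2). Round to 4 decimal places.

1.4349

σ = √μ₂ = √229.2196 = 15.14000
σ³ = μ₂^(3/2) = 3470.38474
γ₁ = μ₃/σ³ = 4979.7 / 3470.38474 ≈ 1.4349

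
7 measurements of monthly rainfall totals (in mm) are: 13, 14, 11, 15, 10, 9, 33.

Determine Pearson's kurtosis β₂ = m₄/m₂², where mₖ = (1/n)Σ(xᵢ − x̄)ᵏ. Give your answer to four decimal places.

x̄ = 15.0000
Σ(xᵢ − x̄)² = 406.0000 ⇒ m₂ = 58.00000
Σ(xᵢ − x̄)⁴ = 107170.0000 ⇒ m₄ = 15310.00000
m₂² = 3364.00000
β₂ = m₄/m₂² = 15310.00000 / 3364.00000 ≈ 4.5511

4.5511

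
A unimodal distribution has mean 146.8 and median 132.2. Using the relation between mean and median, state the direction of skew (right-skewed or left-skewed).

mean − median = 146.8 − 132.2 = 14.6
mean > median ⇒ the longer tail is on the right ⇒ right-skewed (positively skewed).

right-skewed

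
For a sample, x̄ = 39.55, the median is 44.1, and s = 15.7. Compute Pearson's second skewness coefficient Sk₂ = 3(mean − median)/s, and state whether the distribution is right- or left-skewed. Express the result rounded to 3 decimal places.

Sk₂ = 3(39.55 − 44.1) / 15.7 = 3 × -4.5500 / 15.7
    = -13.6500 / 15.7 ≈ -0.869
Sk₂ < 0 ⇒ mean < median ⇒ left-skewed (negative skew).

-0.869, left-skewed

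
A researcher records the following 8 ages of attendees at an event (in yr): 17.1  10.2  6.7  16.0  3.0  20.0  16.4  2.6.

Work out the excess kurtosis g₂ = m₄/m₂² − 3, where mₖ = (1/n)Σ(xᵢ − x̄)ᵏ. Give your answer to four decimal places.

x̄ = 11.5000
Σ(xᵢ − x̄)² = 324.0600 ⇒ m₂ = 40.50750
Σ(xᵢ − x̄)⁴ = 19218.0390 ⇒ m₄ = 2402.25488
m₂² = 1640.85756
g₂ = m₄/m₂² − 3 = 1.46402 − 3 ≈ -1.5360

-1.5360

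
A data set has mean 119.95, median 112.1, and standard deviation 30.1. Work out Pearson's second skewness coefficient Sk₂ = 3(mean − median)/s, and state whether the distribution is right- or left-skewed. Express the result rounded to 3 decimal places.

0.782, right-skewed

Sk₂ = 3(119.95 − 112.1) / 30.1 = 3 × 7.8500 / 30.1
    = 23.5500 / 30.1 ≈ 0.782
Sk₂ > 0 ⇒ mean > median ⇒ right-skewed (positive skew).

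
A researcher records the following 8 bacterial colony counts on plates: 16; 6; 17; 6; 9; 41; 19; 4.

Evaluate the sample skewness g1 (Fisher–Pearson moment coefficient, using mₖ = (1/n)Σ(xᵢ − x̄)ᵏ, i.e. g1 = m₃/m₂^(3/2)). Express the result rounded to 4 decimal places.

x̄ = (16 + 6 + 17 + 6 + 9 + 41 + 19 + 4) / 8 = 14.7500
deviations (xᵢ − x̄): 1.2500, -8.7500, 2.2500, -8.7500, -5.7500, 26.2500, 4.2500, -10.7500
Σ(xᵢ − x̄)² = 1015.5000 ⇒ m₂ = 1015.5000/8 = 126.93750
Σ(xᵢ − x̄)³ = 15405.7500 ⇒ m₃ = 15405.7500/8 = 1925.71875
m₂^(3/2) = 126.93750^(1.5) = 1430.16094
g1 = m₃ / m₂^(3/2) = 1925.71875 / 1430.16094 ≈ 1.3465

1.3465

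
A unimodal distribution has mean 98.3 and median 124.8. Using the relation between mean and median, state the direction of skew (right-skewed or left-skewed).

left-skewed

mean − median = 98.3 − 124.8 = -26.5
mean < median ⇒ the longer tail is on the left ⇒ left-skewed (negatively skewed).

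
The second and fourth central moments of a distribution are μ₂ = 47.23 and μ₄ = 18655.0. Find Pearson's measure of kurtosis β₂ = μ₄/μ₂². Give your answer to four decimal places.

μ₂² = 47.23² = 2230.67290
μ₄/μ₂² = 18655.0 / 2230.67290 = 8.36295
β₂ ≈ 8.3629

8.3629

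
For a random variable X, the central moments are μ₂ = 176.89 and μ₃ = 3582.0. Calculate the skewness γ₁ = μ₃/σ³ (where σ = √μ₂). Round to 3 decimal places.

1.523

σ = √μ₂ = √176.89 = 13.30000
σ³ = μ₂^(3/2) = 2352.63700
γ₁ = μ₃/σ³ = 3582.0 / 2352.63700 ≈ 1.523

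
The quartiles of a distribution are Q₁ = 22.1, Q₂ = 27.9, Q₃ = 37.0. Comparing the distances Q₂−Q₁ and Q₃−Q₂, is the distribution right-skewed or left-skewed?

Q₂ − Q₁ = 5.8;  Q₃ − Q₂ = 9.1
Q₃ − Q₂ > Q₂ − Q₁ ⇒ the upper half is more spread out ⇒ right-skewed.

right-skewed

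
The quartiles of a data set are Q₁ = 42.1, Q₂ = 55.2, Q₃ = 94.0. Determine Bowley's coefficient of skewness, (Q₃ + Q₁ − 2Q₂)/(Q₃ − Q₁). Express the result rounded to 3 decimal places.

numerator: Q₃ + Q₁ − 2Q₂ = 94.0 + 42.1 − 2×55.2 = 25.7000
denominator: Q₃ − Q₁ = 94.0 − 42.1 = 51.9000
Bowley skewness = 25.7000 / 51.9000 ≈ 0.495

0.495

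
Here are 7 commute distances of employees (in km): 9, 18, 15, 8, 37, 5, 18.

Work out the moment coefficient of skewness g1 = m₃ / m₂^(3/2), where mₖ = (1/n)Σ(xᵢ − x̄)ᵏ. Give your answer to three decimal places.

1.137

x̄ = (9 + 18 + 15 + 8 + 37 + 5 + 18) / 7 = 15.7143
deviations (xᵢ − x̄): -6.7143, 2.2857, -0.7143, -7.7143, 21.2857, -10.7143, 2.2857
Σ(xᵢ − x̄)² = 683.4286 ⇒ m₂ = 683.4286/7 = 97.63265
Σ(xᵢ − x̄)³ = 7675.9592 ⇒ m₃ = 7675.9592/7 = 1096.56560
m₂^(3/2) = 97.63265^(1.5) = 964.70080
g1 = m₃ / m₂^(3/2) = 1096.56560 / 964.70080 ≈ 1.137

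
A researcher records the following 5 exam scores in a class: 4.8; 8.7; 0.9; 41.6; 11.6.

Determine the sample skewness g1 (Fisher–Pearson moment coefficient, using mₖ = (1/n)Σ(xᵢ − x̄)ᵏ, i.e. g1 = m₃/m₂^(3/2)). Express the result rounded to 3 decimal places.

1.270

x̄ = (4.8 + 8.7 + 0.9 + 41.6 + 11.6) / 5 = 13.5200
deviations (xᵢ − x̄): -8.7200, -4.8200, -12.6200, 28.0800, -1.9200
Σ(xᵢ − x̄)² = 1050.7080 ⇒ m₂ = 1050.7080/5 = 210.14160
Σ(xᵢ − x̄)³ = 19348.6685 ⇒ m₃ = 19348.6685/5 = 3869.73370
m₂^(3/2) = 210.14160^(1.5) = 3046.26760
g1 = m₃ / m₂^(3/2) = 3869.73370 / 3046.26760 ≈ 1.270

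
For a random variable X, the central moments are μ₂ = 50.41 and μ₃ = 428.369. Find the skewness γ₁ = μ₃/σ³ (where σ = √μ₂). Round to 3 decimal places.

σ = √μ₂ = √50.41 = 7.10000
σ³ = μ₂^(3/2) = 357.91100
γ₁ = μ₃/σ³ = 428.369 / 357.91100 ≈ 1.197

1.197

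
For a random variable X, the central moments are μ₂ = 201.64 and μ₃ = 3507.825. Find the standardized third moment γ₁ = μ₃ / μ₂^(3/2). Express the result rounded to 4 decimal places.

1.2251

σ = √μ₂ = √201.64 = 14.20000
σ³ = μ₂^(3/2) = 2863.28800
γ₁ = μ₃/σ³ = 3507.825 / 2863.28800 ≈ 1.2251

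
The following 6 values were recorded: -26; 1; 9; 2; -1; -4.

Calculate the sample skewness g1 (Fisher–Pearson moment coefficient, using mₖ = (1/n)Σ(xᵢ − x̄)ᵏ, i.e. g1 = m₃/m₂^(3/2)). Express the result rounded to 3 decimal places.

x̄ = (-26 + 1 + 9 + 2 - 1 - 4) / 6 = -3.1667
deviations (xᵢ − x̄): -22.8333, 4.1667, 12.1667, 5.1667, 2.1667, -0.8333
Σ(xᵢ − x̄)² = 718.8333 ⇒ m₂ = 718.8333/6 = 119.80556
Σ(xᵢ − x̄)³ = -9883.5556 ⇒ m₃ = -9883.5556/6 = -1647.25926
m₂^(3/2) = 119.80556^(1.5) = 1311.34038
g1 = m₃ / m₂^(3/2) = -1647.25926 / 1311.34038 ≈ -1.256

-1.256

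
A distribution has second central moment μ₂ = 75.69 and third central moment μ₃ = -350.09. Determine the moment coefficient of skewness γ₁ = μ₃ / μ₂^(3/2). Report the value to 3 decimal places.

-0.532

σ = √μ₂ = √75.69 = 8.70000
σ³ = μ₂^(3/2) = 658.50300
γ₁ = μ₃/σ³ = -350.09 / 658.50300 ≈ -0.532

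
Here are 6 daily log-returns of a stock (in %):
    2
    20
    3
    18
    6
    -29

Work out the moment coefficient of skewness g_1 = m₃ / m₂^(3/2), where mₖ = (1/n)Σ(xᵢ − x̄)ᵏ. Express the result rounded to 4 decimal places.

-1.0464

x̄ = (2 + 20 + 3 + 18 + 6 - 29) / 6 = 3.3333
deviations (xᵢ − x̄): -1.3333, 16.6667, -0.3333, 14.6667, 2.6667, -32.3333
Σ(xᵢ − x̄)² = 1547.3333 ⇒ m₂ = 1547.3333/6 = 257.88889
Σ(xᵢ − x̄)³ = -26001.5556 ⇒ m₃ = -26001.5556/6 = -4333.59259
m₂^(3/2) = 257.88889^(1.5) = 4141.41685
g_1 = m₃ / m₂^(3/2) = -4333.59259 / 4141.41685 ≈ -1.0464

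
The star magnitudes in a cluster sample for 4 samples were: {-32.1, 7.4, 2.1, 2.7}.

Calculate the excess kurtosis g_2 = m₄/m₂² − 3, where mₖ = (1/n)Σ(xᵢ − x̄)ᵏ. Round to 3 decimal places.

x̄ = -4.9750
Σ(xᵢ − x̄)² = 997.8675 ⇒ m₂ = 249.46688
Σ(xᵢ − x̄)⁴ = 570778.5442 ⇒ m₄ = 142694.63605
m₂² = 62233.72172
g_2 = m₄/m₂² − 3 = 2.29288 − 3 ≈ -0.707

-0.707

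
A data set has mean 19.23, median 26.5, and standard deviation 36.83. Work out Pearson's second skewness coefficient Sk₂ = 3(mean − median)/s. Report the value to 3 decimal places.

Sk₂ = 3(19.23 − 26.5) / 36.83 = 3 × -7.2700 / 36.83
    = -21.8100 / 36.83 ≈ -0.592

-0.592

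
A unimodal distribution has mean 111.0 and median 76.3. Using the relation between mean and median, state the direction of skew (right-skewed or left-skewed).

right-skewed

mean − median = 111.0 − 76.3 = 34.7
mean > median ⇒ the longer tail is on the right ⇒ right-skewed (positively skewed).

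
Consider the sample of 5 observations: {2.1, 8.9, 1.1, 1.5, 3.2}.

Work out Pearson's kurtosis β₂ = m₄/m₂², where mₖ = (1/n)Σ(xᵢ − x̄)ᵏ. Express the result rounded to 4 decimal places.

2.9409

x̄ = 3.3600
Σ(xᵢ − x̄)² = 40.8720 ⇒ m₂ = 8.17440
Σ(xᵢ − x̄)⁴ = 982.5518 ⇒ m₄ = 196.51037
m₂² = 66.82082
β₂ = m₄/m₂² = 196.51037 / 66.82082 ≈ 2.9409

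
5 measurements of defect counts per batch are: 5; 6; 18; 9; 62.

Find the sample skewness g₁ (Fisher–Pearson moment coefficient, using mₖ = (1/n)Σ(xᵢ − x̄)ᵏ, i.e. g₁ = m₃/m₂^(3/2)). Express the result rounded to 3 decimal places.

1.342

x̄ = (5 + 6 + 18 + 9 + 62) / 5 = 20.0000
deviations (xᵢ − x̄): -15.0000, -14.0000, -2.0000, -11.0000, 42.0000
Σ(xᵢ − x̄)² = 2310.0000 ⇒ m₂ = 2310.0000/5 = 462.00000
Σ(xᵢ − x̄)³ = 66630.0000 ⇒ m₃ = 66630.0000/5 = 13326.00000
m₂^(3/2) = 462.00000^(1.5) = 9930.31359
g₁ = m₃ / m₂^(3/2) = 13326.00000 / 9930.31359 ≈ 1.342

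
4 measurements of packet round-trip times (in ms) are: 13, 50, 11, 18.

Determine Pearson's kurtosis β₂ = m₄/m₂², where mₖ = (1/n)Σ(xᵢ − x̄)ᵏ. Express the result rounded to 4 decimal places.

x̄ = 23.0000
Σ(xᵢ − x̄)² = 998.0000 ⇒ m₂ = 249.50000
Σ(xᵢ − x̄)⁴ = 562802.0000 ⇒ m₄ = 140700.50000
m₂² = 62250.25000
β₂ = m₄/m₂² = 140700.50000 / 62250.25000 ≈ 2.2602

2.2602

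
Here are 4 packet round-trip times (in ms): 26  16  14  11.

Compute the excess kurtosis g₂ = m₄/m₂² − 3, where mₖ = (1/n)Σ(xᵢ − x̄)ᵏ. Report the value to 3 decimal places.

x̄ = 16.7500
Σ(xᵢ − x̄)² = 126.7500 ⇒ m₂ = 31.68750
Σ(xᵢ − x̄)⁴ = 8471.5781 ⇒ m₄ = 2117.89453
m₂² = 1004.09766
g₂ = m₄/m₂² − 3 = 2.10925 − 3 ≈ -0.891

-0.891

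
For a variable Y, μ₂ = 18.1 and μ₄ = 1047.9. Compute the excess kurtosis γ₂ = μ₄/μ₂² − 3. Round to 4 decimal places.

0.1986

μ₂² = 18.1² = 327.61000
μ₄/μ₂² = 1047.9 / 327.61000 = 3.19862
γ₂ = 3.19862 − 3 ≈ 0.1986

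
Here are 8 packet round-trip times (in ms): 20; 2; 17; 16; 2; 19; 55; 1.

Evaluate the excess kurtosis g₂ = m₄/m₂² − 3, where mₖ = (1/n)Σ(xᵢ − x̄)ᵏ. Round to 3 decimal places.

x̄ = 16.5000
Σ(xᵢ − x̄)² = 2162.0000 ⇒ m₂ = 270.25000
Σ(xᵢ − x̄)⁴ = 2343384.5000 ⇒ m₄ = 292923.06250
m₂² = 73035.06250
g₂ = m₄/m₂² − 3 = 4.01072 − 3 ≈ 1.011

1.011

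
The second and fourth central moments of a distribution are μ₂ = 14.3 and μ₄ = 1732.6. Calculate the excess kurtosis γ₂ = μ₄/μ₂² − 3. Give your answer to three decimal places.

5.473

μ₂² = 14.3² = 204.49000
μ₄/μ₂² = 1732.6 / 204.49000 = 8.47279
γ₂ = 8.47279 − 3 ≈ 5.473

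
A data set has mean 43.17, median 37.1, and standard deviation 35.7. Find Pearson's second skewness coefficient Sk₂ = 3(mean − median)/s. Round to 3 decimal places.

0.510

Sk₂ = 3(43.17 − 37.1) / 35.7 = 3 × 6.0700 / 35.7
    = 18.2100 / 35.7 ≈ 0.510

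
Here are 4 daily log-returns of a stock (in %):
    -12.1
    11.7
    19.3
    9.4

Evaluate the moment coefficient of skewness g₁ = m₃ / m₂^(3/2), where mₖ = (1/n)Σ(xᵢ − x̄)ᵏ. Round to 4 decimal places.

x̄ = (-12.1 + 11.7 + 19.3 + 9.4) / 4 = 7.0750
deviations (xᵢ − x̄): -19.1750, 4.6250, 12.2250, 2.3250
Σ(xᵢ − x̄)² = 543.9275 ⇒ m₂ = 543.9275/4 = 135.98188
Σ(xᵢ − x̄)³ = -5111.7424 ⇒ m₃ = -5111.7424/4 = -1277.93559
m₂^(3/2) = 135.98188^(1.5) = 1585.70187
g₁ = m₃ / m₂^(3/2) = -1277.93559 / 1585.70187 ≈ -0.8059

-0.8059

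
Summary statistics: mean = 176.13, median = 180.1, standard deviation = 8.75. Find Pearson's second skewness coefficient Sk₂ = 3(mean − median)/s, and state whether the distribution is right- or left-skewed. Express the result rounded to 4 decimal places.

-1.3611, left-skewed

Sk₂ = 3(176.13 − 180.1) / 8.75 = 3 × -3.9700 / 8.75
    = -11.9100 / 8.75 ≈ -1.3611
Sk₂ < 0 ⇒ mean < median ⇒ left-skewed (negative skew).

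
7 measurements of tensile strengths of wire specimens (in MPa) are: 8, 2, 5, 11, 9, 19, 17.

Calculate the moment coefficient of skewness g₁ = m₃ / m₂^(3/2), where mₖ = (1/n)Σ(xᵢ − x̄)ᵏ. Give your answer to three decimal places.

x̄ = (8 + 2 + 5 + 11 + 9 + 19 + 17) / 7 = 10.1429
deviations (xᵢ − x̄): -2.1429, -8.1429, -5.1429, 0.8571, -1.1429, 8.8571, 6.8571
Σ(xᵢ − x̄)² = 224.8571 ⇒ m₂ = 224.8571/7 = 32.12245
Σ(xᵢ − x̄)³ = 330.6122 ⇒ m₃ = 330.6122/7 = 47.23032
m₂^(3/2) = 32.12245^(1.5) = 182.05934
g₁ = m₃ / m₂^(3/2) = 47.23032 / 182.05934 ≈ 0.259

0.259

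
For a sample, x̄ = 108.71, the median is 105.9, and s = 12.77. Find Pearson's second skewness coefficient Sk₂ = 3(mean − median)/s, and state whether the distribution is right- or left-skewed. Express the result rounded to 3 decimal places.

0.660, right-skewed

Sk₂ = 3(108.71 − 105.9) / 12.77 = 3 × 2.8100 / 12.77
    = 8.4300 / 12.77 ≈ 0.660
Sk₂ > 0 ⇒ mean > median ⇒ right-skewed (positive skew).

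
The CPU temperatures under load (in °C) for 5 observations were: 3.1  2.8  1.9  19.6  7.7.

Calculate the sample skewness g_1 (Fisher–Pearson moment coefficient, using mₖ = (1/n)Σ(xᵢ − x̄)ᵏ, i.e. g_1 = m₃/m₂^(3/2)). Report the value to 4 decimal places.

x̄ = (3.1 + 2.8 + 1.9 + 19.6 + 7.7) / 5 = 7.0200
deviations (xᵢ − x̄): -3.9200, -4.2200, -5.1200, 12.5800, 0.6800
Σ(xᵢ − x̄)² = 218.1080 ⇒ m₂ = 218.1080/5 = 43.62160
Σ(xᵢ − x̄)³ = 1721.5745 ⇒ m₃ = 1721.5745/5 = 344.31490
m₂^(3/2) = 43.62160^(1.5) = 288.10606
g_1 = m₃ / m₂^(3/2) = 344.31490 / 288.10606 ≈ 1.1951

1.1951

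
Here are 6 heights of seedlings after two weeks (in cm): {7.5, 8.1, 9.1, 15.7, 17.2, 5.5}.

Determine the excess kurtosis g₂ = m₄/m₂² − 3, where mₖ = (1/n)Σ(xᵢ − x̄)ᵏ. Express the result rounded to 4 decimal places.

-1.3874

x̄ = 10.5167
Σ(xᵢ − x̄)² = 113.6483 ⇒ m₂ = 18.94139
Σ(xᵢ − x̄)⁴ = 3471.2954 ⇒ m₄ = 578.54924
m₂² = 358.77621
g₂ = m₄/m₂² − 3 = 1.61256 − 3 ≈ -1.3874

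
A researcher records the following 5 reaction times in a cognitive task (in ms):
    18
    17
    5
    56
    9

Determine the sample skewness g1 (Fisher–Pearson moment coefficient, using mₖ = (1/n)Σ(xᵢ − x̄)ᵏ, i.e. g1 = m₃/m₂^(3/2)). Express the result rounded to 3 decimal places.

x̄ = (18 + 17 + 5 + 56 + 9) / 5 = 21.0000
deviations (xᵢ − x̄): -3.0000, -4.0000, -16.0000, 35.0000, -12.0000
Σ(xᵢ − x̄)² = 1650.0000 ⇒ m₂ = 1650.0000/5 = 330.00000
Σ(xᵢ − x̄)³ = 36960.0000 ⇒ m₃ = 36960.0000/5 = 7392.00000
m₂^(3/2) = 330.00000^(1.5) = 5994.74770
g1 = m₃ / m₂^(3/2) = 7392.00000 / 5994.74770 ≈ 1.233

1.233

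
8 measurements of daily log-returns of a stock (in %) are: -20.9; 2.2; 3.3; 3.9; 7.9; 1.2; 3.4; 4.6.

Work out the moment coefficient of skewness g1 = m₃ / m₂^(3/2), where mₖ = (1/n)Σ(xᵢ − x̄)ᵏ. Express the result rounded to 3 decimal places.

x̄ = (-20.9 + 2.2 + 3.3 + 3.9 + 7.9 + 1.2 + 3.4 + 4.6) / 8 = 0.7000
deviations (xᵢ − x̄): -21.6000, 1.5000, 2.6000, 3.2000, 7.2000, 0.5000, 2.7000, 3.9000
Σ(xᵢ − x̄)² = 560.4000 ⇒ m₂ = 560.4000/8 = 70.05000
Σ(xᵢ − x̄)³ = -9571.6020 ⇒ m₃ = -9571.6020/8 = -1196.45025
m₂^(3/2) = 70.05000^(1.5) = 586.28963
g1 = m₃ / m₂^(3/2) = -1196.45025 / 586.28963 ≈ -2.041

-2.041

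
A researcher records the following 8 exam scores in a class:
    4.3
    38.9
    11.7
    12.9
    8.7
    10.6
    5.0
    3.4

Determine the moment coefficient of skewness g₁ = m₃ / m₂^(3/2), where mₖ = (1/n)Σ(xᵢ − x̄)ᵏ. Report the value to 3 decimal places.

1.842

x̄ = (4.3 + 38.9 + 11.7 + 12.9 + 8.7 + 10.6 + 5.0 + 3.4) / 8 = 11.9375
deviations (xᵢ − x̄): -7.6375, 26.9625, -0.2375, 0.9625, -3.2375, -1.3375, -6.9375, -8.5375
Σ(xᵢ − x̄)² = 919.5788 ⇒ m₂ = 919.5788/8 = 114.94734
Σ(xᵢ − x̄)³ = 18163.9640 ⇒ m₃ = 18163.9640/8 = 2270.49550
m₂^(3/2) = 114.94734^(1.5) = 1232.39069
g₁ = m₃ / m₂^(3/2) = 2270.49550 / 1232.39069 ≈ 1.842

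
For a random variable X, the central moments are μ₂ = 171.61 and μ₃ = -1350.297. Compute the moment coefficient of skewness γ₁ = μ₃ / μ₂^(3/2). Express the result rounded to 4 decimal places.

-0.6006

σ = √μ₂ = √171.61 = 13.10000
σ³ = μ₂^(3/2) = 2248.09100
γ₁ = μ₃/σ³ = -1350.297 / 2248.09100 ≈ -0.6006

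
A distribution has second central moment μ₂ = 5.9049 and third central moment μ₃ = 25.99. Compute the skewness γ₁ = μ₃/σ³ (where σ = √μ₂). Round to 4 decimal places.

1.8113

σ = √μ₂ = √5.9049 = 2.43000
σ³ = μ₂^(3/2) = 14.34891
γ₁ = μ₃/σ³ = 25.99 / 14.34891 ≈ 1.8113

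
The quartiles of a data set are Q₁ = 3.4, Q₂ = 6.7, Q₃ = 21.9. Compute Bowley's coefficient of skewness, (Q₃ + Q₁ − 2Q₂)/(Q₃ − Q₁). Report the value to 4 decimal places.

numerator: Q₃ + Q₁ − 2Q₂ = 21.9 + 3.4 − 2×6.7 = 11.9000
denominator: Q₃ − Q₁ = 21.9 − 3.4 = 18.5000
Bowley skewness = 11.9000 / 18.5000 ≈ 0.6432

0.6432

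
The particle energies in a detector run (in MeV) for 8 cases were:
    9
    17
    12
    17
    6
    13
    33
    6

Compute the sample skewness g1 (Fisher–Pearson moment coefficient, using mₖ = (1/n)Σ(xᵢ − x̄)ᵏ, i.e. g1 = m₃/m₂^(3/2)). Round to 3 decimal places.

x̄ = (9 + 17 + 12 + 17 + 6 + 13 + 33 + 6) / 8 = 14.1250
deviations (xᵢ − x̄): -5.1250, 2.8750, -2.1250, 2.8750, -8.1250, -1.1250, 18.8750, -8.1250
Σ(xᵢ − x̄)² = 536.8750 ⇒ m₂ = 536.8750/8 = 67.10938
Σ(xᵢ − x̄)³ = 5553.6563 ⇒ m₃ = 5553.6563/8 = 694.20703
m₂^(3/2) = 67.10938^(1.5) = 549.76209
g1 = m₃ / m₂^(3/2) = 694.20703 / 549.76209 ≈ 1.263

1.263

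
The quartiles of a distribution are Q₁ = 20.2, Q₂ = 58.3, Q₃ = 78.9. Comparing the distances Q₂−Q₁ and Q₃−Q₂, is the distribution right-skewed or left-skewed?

Q₂ − Q₁ = 38.1;  Q₃ − Q₂ = 20.6
Q₂ − Q₁ > Q₃ − Q₂ ⇒ the lower half is more spread out ⇒ left-skewed.

left-skewed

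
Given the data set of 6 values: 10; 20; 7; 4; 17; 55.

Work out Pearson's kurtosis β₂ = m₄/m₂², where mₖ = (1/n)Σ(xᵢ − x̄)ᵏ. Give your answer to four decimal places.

3.4939

x̄ = 18.8333
Σ(xᵢ − x̄)² = 1750.8333 ⇒ m₂ = 291.80556
Σ(xᵢ − x̄)⁴ = 1785058.1528 ⇒ m₄ = 297509.69213
m₂² = 85150.48225
β₂ = m₄/m₂² = 297509.69213 / 85150.48225 ≈ 3.4939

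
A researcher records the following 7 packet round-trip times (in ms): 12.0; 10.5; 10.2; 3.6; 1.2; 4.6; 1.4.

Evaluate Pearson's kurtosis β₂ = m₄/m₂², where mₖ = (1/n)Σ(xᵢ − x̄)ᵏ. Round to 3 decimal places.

x̄ = 6.2143
Σ(xᵢ − x̄)² = 125.4886 ⇒ m₂ = 17.92694
Σ(xᵢ − x̄)⁴ = 2933.1273 ⇒ m₄ = 419.01819
m₂² = 321.37513
β₂ = m₄/m₂² = 419.01819 / 321.37513 ≈ 1.304

1.304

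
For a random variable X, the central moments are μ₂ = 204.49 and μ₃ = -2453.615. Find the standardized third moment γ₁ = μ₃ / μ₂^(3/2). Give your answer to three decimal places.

-0.839

σ = √μ₂ = √204.49 = 14.30000
σ³ = μ₂^(3/2) = 2924.20700
γ₁ = μ₃/σ³ = -2453.615 / 2924.20700 ≈ -0.839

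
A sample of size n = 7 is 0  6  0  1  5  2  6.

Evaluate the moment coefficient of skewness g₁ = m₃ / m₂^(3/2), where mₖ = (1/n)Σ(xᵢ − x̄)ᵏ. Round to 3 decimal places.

x̄ = (0 + 6 + 0 + 1 + 5 + 2 + 6) / 7 = 2.8571
deviations (xᵢ − x̄): -2.8571, 3.1429, -2.8571, -1.8571, 2.1429, -0.8571, 3.1429
Σ(xᵢ − x̄)² = 44.8571 ⇒ m₂ = 44.8571/7 = 6.40816
Σ(xᵢ − x̄)³ = 18.2449 ⇒ m₃ = 18.2449/7 = 2.60641
m₂^(3/2) = 6.40816^(1.5) = 16.22185
g₁ = m₃ / m₂^(3/2) = 2.60641 / 16.22185 ≈ 0.161

0.161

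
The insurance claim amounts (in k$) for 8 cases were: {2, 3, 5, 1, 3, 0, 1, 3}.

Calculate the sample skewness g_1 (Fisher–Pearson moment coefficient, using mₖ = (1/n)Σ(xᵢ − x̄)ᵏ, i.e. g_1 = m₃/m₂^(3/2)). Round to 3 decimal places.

x̄ = (2 + 3 + 5 + 1 + 3 + 0 + 1 + 3) / 8 = 2.2500
deviations (xᵢ − x̄): -0.2500, 0.7500, 2.7500, -1.2500, 0.7500, -2.2500, -1.2500, 0.7500
Σ(xᵢ − x̄)² = 17.5000 ⇒ m₂ = 17.5000/8 = 2.18750
Σ(xᵢ − x̄)³ = 6.7500 ⇒ m₃ = 6.7500/8 = 0.84375
m₂^(3/2) = 2.18750^(1.5) = 3.23536
g_1 = m₃ / m₂^(3/2) = 0.84375 / 3.23536 ≈ 0.261

0.261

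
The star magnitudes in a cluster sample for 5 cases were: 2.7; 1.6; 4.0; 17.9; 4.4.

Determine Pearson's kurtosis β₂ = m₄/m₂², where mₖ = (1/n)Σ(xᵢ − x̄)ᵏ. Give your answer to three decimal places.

x̄ = 6.1200
Σ(xᵢ − x̄)² = 178.3480 ⇒ m₂ = 35.66960
Σ(xᵢ − x̄)⁴ = 19839.8276 ⇒ m₄ = 3967.96552
m₂² = 1272.32036
β₂ = m₄/m₂² = 3967.96552 / 1272.32036 ≈ 3.119

3.119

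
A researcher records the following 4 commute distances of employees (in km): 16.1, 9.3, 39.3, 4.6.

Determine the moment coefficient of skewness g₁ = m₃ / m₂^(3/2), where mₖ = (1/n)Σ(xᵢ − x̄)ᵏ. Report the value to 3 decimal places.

0.848

x̄ = (16.1 + 9.3 + 39.3 + 4.6) / 4 = 17.3250
deviations (xᵢ − x̄): -1.2250, -8.0250, 21.9750, -12.7250
Σ(xᵢ − x̄)² = 710.7275 ⇒ m₂ = 710.7275/4 = 177.68187
Σ(xᵢ − x̄)³ = 8032.5844 ⇒ m₃ = 8032.5844/4 = 2008.14609
m₂^(3/2) = 177.68187^(1.5) = 2368.45257
g₁ = m₃ / m₂^(3/2) = 2008.14609 / 2368.45257 ≈ 0.848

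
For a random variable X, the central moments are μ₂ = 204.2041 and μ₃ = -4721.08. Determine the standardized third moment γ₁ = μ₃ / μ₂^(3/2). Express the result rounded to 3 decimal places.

-1.618

σ = √μ₂ = √204.2041 = 14.29000
σ³ = μ₂^(3/2) = 2918.07659
γ₁ = μ₃/σ³ = -4721.08 / 2918.07659 ≈ -1.618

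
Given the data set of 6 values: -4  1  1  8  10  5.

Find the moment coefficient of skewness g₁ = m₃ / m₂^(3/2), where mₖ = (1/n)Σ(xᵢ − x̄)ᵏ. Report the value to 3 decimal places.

x̄ = (-4 + 1 + 1 + 8 + 10 + 5) / 6 = 3.5000
deviations (xᵢ − x̄): -7.5000, -2.5000, -2.5000, 4.5000, 6.5000, 1.5000
Σ(xᵢ − x̄)² = 133.5000 ⇒ m₂ = 133.5000/6 = 22.25000
Σ(xᵢ − x̄)³ = -84.0000 ⇒ m₃ = -84.0000/6 = -14.00000
m₂^(3/2) = 22.25000^(1.5) = 104.95304
g₁ = m₃ / m₂^(3/2) = -14.00000 / 104.95304 ≈ -0.133

-0.133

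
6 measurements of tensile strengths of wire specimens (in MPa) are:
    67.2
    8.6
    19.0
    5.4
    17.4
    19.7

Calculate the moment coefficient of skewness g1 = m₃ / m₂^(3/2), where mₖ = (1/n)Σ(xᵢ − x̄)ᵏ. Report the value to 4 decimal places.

1.5124

x̄ = (67.2 + 8.6 + 19.0 + 5.4 + 17.4 + 19.7) / 6 = 22.8833
deviations (xᵢ − x̄): 44.3167, -14.2833, -3.8833, -17.4833, -5.4833, -3.1833
Σ(xᵢ − x̄)² = 2528.9283 ⇒ m₂ = 2528.9283/6 = 421.48806
Σ(xᵢ − x̄)³ = 78522.7094 ⇒ m₃ = 78522.7094/6 = 13087.11824
m₂^(3/2) = 421.48806^(1.5) = 8653.22323
g1 = m₃ / m₂^(3/2) = 13087.11824 / 8653.22323 ≈ 1.5124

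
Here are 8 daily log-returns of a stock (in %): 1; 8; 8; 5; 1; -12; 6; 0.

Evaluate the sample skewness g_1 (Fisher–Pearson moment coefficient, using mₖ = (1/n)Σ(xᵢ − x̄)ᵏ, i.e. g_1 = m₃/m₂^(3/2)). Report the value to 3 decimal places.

-1.283

x̄ = (1 + 8 + 8 + 5 + 1 - 12 + 6 + 0) / 8 = 2.1250
deviations (xᵢ − x̄): -1.1250, 5.8750, 5.8750, 2.8750, -1.1250, -14.1250, 3.8750, -2.1250
Σ(xᵢ − x̄)² = 298.8750 ⇒ m₂ = 298.8750/8 = 37.35938
Σ(xᵢ − x̄)³ = -2343.0938 ⇒ m₃ = -2343.0938/8 = -292.88672
m₂^(3/2) = 37.35938^(1.5) = 228.34915
g_1 = m₃ / m₂^(3/2) = -292.88672 / 228.34915 ≈ -1.283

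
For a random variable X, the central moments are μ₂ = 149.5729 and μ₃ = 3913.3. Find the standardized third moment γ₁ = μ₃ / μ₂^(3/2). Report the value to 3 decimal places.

σ = √μ₂ = √149.5729 = 12.23000
σ³ = μ₂^(3/2) = 1829.27657
γ₁ = μ₃/σ³ = 3913.3 / 1829.27657 ≈ 2.139

2.139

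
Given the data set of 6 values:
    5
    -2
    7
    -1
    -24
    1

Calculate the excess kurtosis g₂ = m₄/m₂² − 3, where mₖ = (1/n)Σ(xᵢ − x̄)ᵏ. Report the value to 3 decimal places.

0.567

x̄ = -2.3333
Σ(xᵢ − x̄)² = 623.3333 ⇒ m₂ = 103.88889
Σ(xᵢ − x̄)⁴ = 230985.1111 ⇒ m₄ = 38497.51852
m₂² = 10792.90123
g₂ = m₄/m₂² − 3 = 3.56693 − 3 ≈ 0.567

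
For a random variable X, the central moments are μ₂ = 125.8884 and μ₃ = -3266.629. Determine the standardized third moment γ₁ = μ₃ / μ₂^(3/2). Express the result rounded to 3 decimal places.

-2.313

σ = √μ₂ = √125.8884 = 11.22000
σ³ = μ₂^(3/2) = 1412.46785
γ₁ = μ₃/σ³ = -3266.629 / 1412.46785 ≈ -2.313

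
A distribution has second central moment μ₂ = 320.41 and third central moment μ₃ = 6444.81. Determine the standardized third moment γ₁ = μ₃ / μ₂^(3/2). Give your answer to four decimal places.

1.1237

σ = √μ₂ = √320.41 = 17.90000
σ³ = μ₂^(3/2) = 5735.33900
γ₁ = μ₃/σ³ = 6444.81 / 5735.33900 ≈ 1.1237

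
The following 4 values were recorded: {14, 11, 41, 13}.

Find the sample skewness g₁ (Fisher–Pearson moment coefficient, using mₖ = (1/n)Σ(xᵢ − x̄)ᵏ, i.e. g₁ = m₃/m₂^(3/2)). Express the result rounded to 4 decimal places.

x̄ = (14 + 11 + 41 + 13) / 4 = 19.7500
deviations (xᵢ − x̄): -5.7500, -8.7500, 21.2500, -6.7500
Σ(xᵢ − x̄)² = 606.7500 ⇒ m₂ = 606.7500/4 = 151.68750
Σ(xᵢ − x̄)³ = 8428.1250 ⇒ m₃ = 8428.1250/4 = 2107.03125
m₂^(3/2) = 151.68750^(1.5) = 1868.20569
g₁ = m₃ / m₂^(3/2) = 2107.03125 / 1868.20569 ≈ 1.1278

1.1278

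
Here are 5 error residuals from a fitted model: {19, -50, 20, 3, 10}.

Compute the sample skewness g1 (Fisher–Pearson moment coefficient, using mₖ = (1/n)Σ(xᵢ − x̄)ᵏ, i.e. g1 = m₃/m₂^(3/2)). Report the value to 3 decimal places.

x̄ = (19 - 50 + 20 + 3 + 10) / 5 = 0.4000
deviations (xᵢ − x̄): 18.6000, -50.4000, 19.6000, 2.6000, 9.6000
Σ(xᵢ − x̄)² = 3369.2000 ⇒ m₂ = 3369.2000/5 = 673.84000
Σ(xᵢ − x̄)³ = -113157.3600 ⇒ m₃ = -113157.3600/5 = -22631.47200
m₂^(3/2) = 673.84000^(1.5) = 17491.82733
g1 = m₃ / m₂^(3/2) = -22631.47200 / 17491.82733 ≈ -1.294

-1.294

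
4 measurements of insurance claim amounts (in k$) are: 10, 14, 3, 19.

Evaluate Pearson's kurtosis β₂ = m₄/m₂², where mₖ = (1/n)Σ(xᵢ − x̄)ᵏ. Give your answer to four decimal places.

x̄ = 11.5000
Σ(xᵢ − x̄)² = 137.0000 ⇒ m₂ = 34.25000
Σ(xᵢ − x̄)⁴ = 8428.2500 ⇒ m₄ = 2107.06250
m₂² = 1173.06250
β₂ = m₄/m₂² = 2107.06250 / 1173.06250 ≈ 1.7962

1.7962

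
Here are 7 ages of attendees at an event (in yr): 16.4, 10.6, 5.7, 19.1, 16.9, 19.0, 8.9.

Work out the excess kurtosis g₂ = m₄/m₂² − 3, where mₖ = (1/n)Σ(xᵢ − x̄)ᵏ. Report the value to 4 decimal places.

x̄ = 13.8000
Σ(xᵢ − x̄)² = 171.3600 ⇒ m₂ = 24.48000
Σ(xᵢ − x̄)⁴ = 6644.2692 ⇒ m₄ = 949.18131
m₂² = 599.27040
g₂ = m₄/m₂² − 3 = 1.58389 − 3 ≈ -1.4161

-1.4161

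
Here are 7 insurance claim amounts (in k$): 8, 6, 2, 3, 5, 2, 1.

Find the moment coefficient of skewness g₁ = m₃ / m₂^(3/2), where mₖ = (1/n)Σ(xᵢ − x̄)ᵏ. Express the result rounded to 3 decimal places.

x̄ = (8 + 6 + 2 + 3 + 5 + 2 + 1) / 7 = 3.8571
deviations (xᵢ − x̄): 4.1429, 2.1429, -1.8571, -0.8571, 1.1429, -1.8571, -2.8571
Σ(xᵢ − x̄)² = 38.8571 ⇒ m₂ = 38.8571/7 = 5.55102
Σ(xᵢ − x̄)³ = 45.6735 ⇒ m₃ = 45.6735/7 = 6.52478
m₂^(3/2) = 5.55102^(1.5) = 13.07854
g₁ = m₃ / m₂^(3/2) = 6.52478 / 13.07854 ≈ 0.499

0.499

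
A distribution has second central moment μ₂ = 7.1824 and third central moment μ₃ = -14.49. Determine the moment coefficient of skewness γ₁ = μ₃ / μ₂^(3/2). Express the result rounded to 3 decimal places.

-0.753

σ = √μ₂ = √7.1824 = 2.68000
σ³ = μ₂^(3/2) = 19.24883
γ₁ = μ₃/σ³ = -14.49 / 19.24883 ≈ -0.753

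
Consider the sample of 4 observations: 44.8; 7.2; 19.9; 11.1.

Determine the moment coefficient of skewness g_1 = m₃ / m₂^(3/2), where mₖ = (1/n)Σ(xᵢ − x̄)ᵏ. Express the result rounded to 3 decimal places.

x̄ = (44.8 + 7.2 + 19.9 + 11.1) / 4 = 20.7500
deviations (xᵢ − x̄): 24.0500, -13.5500, -0.8500, -9.6500
Σ(xᵢ − x̄)² = 855.8500 ⇒ m₂ = 855.8500/4 = 213.96250
Σ(xᵢ − x̄)³ = 10523.5200 ⇒ m₃ = 10523.5200/4 = 2630.88000
m₂^(3/2) = 213.96250^(1.5) = 3129.72728
g_1 = m₃ / m₂^(3/2) = 2630.88000 / 3129.72728 ≈ 0.841

0.841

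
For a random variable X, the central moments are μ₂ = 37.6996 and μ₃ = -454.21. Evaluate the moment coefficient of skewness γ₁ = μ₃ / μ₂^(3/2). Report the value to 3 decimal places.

-1.962

σ = √μ₂ = √37.6996 = 6.14000
σ³ = μ₂^(3/2) = 231.47554
γ₁ = μ₃/σ³ = -454.21 / 231.47554 ≈ -1.962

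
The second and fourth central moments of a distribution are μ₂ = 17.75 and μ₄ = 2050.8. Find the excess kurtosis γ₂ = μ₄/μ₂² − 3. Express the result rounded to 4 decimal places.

3.5092

μ₂² = 17.75² = 315.06250
μ₄/μ₂² = 2050.8 / 315.06250 = 6.50918
γ₂ = 6.50918 − 3 ≈ 3.5092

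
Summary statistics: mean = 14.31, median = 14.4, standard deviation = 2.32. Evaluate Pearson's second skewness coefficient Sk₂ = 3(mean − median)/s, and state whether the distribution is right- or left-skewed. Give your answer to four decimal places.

Sk₂ = 3(14.31 − 14.4) / 2.32 = 3 × -0.0900 / 2.32
    = -0.2700 / 2.32 ≈ -0.1164
Sk₂ < 0 ⇒ mean < median ⇒ left-skewed (negative skew).

-0.1164, left-skewed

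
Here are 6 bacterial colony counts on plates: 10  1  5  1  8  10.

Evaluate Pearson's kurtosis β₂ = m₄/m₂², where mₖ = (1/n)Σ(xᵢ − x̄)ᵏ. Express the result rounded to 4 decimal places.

x̄ = 5.8333
Σ(xᵢ − x̄)² = 86.8333 ⇒ m₂ = 14.47222
Σ(xᵢ − x̄)⁴ = 1716.8194 ⇒ m₄ = 286.13657
m₂² = 209.44522
β₂ = m₄/m₂² = 286.13657 / 209.44522 ≈ 1.3662

1.3662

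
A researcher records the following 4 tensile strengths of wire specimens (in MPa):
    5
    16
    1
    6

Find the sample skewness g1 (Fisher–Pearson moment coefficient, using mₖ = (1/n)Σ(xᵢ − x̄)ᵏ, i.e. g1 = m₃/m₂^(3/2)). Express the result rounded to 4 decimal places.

0.7480

x̄ = (5 + 16 + 1 + 6) / 4 = 7.0000
deviations (xᵢ − x̄): -2.0000, 9.0000, -6.0000, -1.0000
Σ(xᵢ − x̄)² = 122.0000 ⇒ m₂ = 122.0000/4 = 30.50000
Σ(xᵢ − x̄)³ = 504.0000 ⇒ m₃ = 504.0000/4 = 126.00000
m₂^(3/2) = 30.50000^(1.5) = 168.44176
g1 = m₃ / m₂^(3/2) = 126.00000 / 168.44176 ≈ 0.7480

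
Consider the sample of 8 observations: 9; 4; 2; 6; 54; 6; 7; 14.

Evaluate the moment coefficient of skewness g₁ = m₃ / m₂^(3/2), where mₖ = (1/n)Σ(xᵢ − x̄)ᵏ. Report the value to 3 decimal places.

2.080

x̄ = (9 + 4 + 2 + 6 + 54 + 6 + 7 + 14) / 8 = 12.7500
deviations (xᵢ − x̄): -3.7500, -8.7500, -10.7500, -6.7500, 41.2500, -6.7500, -5.7500, 1.2500
Σ(xᵢ − x̄)² = 2033.5000 ⇒ m₂ = 2033.5000/8 = 254.18750
Σ(xᵢ − x̄)³ = 67421.2500 ⇒ m₃ = 67421.2500/8 = 8427.65625
m₂^(3/2) = 254.18750^(1.5) = 4052.57709
g₁ = m₃ / m₂^(3/2) = 8427.65625 / 4052.57709 ≈ 2.080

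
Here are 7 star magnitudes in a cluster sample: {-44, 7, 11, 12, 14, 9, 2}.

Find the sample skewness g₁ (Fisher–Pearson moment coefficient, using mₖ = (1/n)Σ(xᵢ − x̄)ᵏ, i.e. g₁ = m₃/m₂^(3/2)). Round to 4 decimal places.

-1.8931

x̄ = (-44 + 7 + 11 + 12 + 14 + 9 + 2) / 7 = 1.5714
deviations (xᵢ − x̄): -45.5714, 5.4286, 9.4286, 10.4286, 12.4286, 7.4286, 0.4286
Σ(xᵢ − x̄)² = 2513.7143 ⇒ m₂ = 2513.7143/7 = 359.10204
Σ(xᵢ − x̄)³ = -90178.5306 ⇒ m₃ = -90178.5306/7 = -12882.64723
m₂^(3/2) = 359.10204^(1.5) = 6804.97932
g₁ = m₃ / m₂^(3/2) = -12882.64723 / 6804.97932 ≈ -1.8931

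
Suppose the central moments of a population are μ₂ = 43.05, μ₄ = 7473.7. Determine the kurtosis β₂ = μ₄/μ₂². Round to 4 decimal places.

4.0326

μ₂² = 43.05² = 1853.30250
μ₄/μ₂² = 7473.7 / 1853.30250 = 4.03264
β₂ ≈ 4.0326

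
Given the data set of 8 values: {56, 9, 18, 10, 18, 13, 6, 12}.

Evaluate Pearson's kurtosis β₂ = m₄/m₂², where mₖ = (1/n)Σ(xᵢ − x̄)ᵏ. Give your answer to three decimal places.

5.399

x̄ = 17.7500
Σ(xᵢ − x̄)² = 1793.5000 ⇒ m₂ = 224.18750
Σ(xᵢ − x̄)⁴ = 2170684.6563 ⇒ m₄ = 271335.58203
m₂² = 50260.03516
β₂ = m₄/m₂² = 271335.58203 / 50260.03516 ≈ 5.399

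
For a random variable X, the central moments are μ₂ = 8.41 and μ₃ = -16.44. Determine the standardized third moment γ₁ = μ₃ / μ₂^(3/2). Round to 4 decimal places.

σ = √μ₂ = √8.41 = 2.90000
σ³ = μ₂^(3/2) = 24.38900
γ₁ = μ₃/σ³ = -16.44 / 24.38900 ≈ -0.6741

-0.6741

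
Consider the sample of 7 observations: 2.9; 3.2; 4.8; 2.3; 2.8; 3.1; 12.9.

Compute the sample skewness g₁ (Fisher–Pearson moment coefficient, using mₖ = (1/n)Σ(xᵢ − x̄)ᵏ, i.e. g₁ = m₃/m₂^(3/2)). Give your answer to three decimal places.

x̄ = (2.9 + 3.2 + 4.8 + 2.3 + 2.8 + 3.1 + 12.9) / 7 = 4.5714
deviations (xᵢ − x̄): -1.6714, -1.3714, 0.2286, -2.2714, -1.7714, -1.4714, 8.3286
Σ(xᵢ − x̄)² = 84.5543 ⇒ m₂ = 84.5543/7 = 12.07918
Σ(xᵢ − x̄)³ = 550.0117 ⇒ m₃ = 550.0117/7 = 78.57310
m₂^(3/2) = 12.07918^(1.5) = 41.98135
g₁ = m₃ / m₂^(3/2) = 78.57310 / 41.98135 ≈ 1.872

1.872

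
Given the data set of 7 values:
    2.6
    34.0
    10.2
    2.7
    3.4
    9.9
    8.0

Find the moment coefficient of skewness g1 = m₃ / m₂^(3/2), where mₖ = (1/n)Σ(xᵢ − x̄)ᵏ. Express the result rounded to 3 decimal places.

1.669

x̄ = (2.6 + 34.0 + 10.2 + 2.7 + 3.4 + 9.9 + 8.0) / 7 = 10.1143
deviations (xᵢ − x̄): -7.5143, 23.8857, 0.0857, -7.4143, -6.7143, -0.2143, -2.1143
Σ(xᵢ − x̄)² = 731.5686 ⇒ m₂ = 731.5686/7 = 104.50980
Σ(xᵢ − x̄)³ = 12483.4360 ⇒ m₃ = 12483.4360/7 = 1783.34801
m₂^(3/2) = 104.50980^(1.5) = 1068.40399
g1 = m₃ / m₂^(3/2) = 1783.34801 / 1068.40399 ≈ 1.669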